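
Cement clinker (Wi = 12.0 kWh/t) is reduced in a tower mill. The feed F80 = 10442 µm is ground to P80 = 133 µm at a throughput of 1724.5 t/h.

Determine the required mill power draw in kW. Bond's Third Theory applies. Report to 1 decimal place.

W_Bond = 10·Wi·(1/√P₈₀ − 1/√F₈₀)
W = 10·12.0·(1/√133 − 1/√10442) = 10·12.0·(0.076925) = 9.2310 kWh/t
Mill draw = 9.2310 × 1724.5 = 15918.8 kW

P = 15918.8 kW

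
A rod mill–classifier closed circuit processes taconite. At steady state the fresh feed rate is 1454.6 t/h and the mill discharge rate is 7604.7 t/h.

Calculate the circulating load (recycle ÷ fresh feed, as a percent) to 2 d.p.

Mill node: discharge = fresh + recycle.
R = M − F = 7604.7 − 1454.6 = 6150.1 t/h
CL = 100·R/F = 100·6150.1/1454.6 = 422.80 %

CL = 422.80 %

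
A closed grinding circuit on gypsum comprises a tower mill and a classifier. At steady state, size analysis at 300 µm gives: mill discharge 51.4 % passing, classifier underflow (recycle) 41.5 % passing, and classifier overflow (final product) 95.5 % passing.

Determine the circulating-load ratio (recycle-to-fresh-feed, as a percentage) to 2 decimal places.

Two-product formula at 300 µm:
(1+r)·d = r·u + o ⇒ r = (o−d)/(d−u)
r = (95.5 − 51.4)/(51.4 − 41.5) = 44.1/9.9 = 4.4545
CL = 100·r = 445.45 %

CL = 445.45 %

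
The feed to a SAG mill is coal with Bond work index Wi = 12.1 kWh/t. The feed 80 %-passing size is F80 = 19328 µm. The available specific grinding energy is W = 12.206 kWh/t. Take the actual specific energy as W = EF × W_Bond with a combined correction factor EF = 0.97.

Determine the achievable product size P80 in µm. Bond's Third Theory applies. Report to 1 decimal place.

P80 = 80.9 µm

W = 10·Wi·(P80^(-½) − F80^(-½))
W_Bond = W / EF = 12.206 / 0.97 = 12.5835 kWh/t
⇒ 1/√P80 = W_Bond/(10 Wi) + 1/√F80
  = 12.5835/(10·12.1) + 1/√19328 = 0.103996 + 0.007193 = 0.111189
P80 = (1/0.111189)² = 8.9937² = 80.89 µm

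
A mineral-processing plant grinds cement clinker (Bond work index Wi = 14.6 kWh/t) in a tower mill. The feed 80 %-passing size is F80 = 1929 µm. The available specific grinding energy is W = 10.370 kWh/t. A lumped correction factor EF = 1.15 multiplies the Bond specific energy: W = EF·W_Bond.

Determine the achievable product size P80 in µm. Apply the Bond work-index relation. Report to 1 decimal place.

P80 = 139.9 µm

Bond:  W = 10 Wi (1/√P − 1/√F)
W_Bond = W / EF = 10.370 / 1.15 = 9.0174 kWh/t
1/√P80 = 1/√F80 + W_Bond/(10·Wi)
  = 9.0174/(10·14.6) + 1/√1929 = 0.061763 + 0.022768 = 0.084531
P80 = (1/0.084531)² = 11.8299² = 139.95 µm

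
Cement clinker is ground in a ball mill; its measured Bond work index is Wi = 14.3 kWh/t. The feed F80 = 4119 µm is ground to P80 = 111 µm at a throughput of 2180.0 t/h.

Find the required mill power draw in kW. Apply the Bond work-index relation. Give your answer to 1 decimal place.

W = 10 Wi (1/√P80 − 1/√F80)  [Bond]
W = 10·14.3·(1/√111 − 1/√4119) = 10·14.3·(0.079334) = 11.3448 kWh/t
Power = W × throughput = 11.3448 kWh/t × 2180.0 t/h = 24731.7 kW

P = 24731.7 kW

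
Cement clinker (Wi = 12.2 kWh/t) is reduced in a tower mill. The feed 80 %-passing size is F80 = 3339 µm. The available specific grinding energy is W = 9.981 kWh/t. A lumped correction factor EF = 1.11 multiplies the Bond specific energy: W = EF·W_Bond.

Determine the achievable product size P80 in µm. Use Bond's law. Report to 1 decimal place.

W = 10·Wi·(P80^(-½) − F80^(-½))
W_Bond = W / EF = 9.981 / 1.11 = 8.9919 kWh/t
⇒ 1/√P80 = W_Bond/(10 Wi) + 1/√F80
  = 8.9919/(10·12.2) + 1/√3339 = 0.073704 + 0.017306 = 0.091010
P80 = (1/0.091010)² = 10.9878² = 120.73 µm

P80 = 120.7 µm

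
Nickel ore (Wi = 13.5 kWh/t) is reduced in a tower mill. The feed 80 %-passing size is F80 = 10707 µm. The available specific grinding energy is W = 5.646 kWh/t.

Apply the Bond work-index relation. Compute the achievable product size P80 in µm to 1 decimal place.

W = 10 Wi / √P80 − 10 Wi / √F80
⇒ 1/√P80 = W/(10·Wi) + 1/√F80
  = 5.6460/(10·13.5) + 1/√10707 = 0.041822 + 0.009664 = 0.051486
P80 = (1/0.051486)² = 19.4226² = 377.24 µm

P80 = 377.2 µm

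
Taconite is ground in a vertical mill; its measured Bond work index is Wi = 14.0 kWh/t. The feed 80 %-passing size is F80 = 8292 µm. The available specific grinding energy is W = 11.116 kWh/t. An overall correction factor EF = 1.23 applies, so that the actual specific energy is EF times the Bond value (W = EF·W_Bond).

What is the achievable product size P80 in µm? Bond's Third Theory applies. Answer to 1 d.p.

Bond: W = 10·Wi·(1/√P80 − 1/√F80)
W_Bond = W / EF = 11.116 / 1.23 = 9.0374 kWh/t
⇒ 1/√P80 = W_Bond/(10 Wi) + 1/√F80
  = 9.0374/(10·14.0) + 1/√8292 = 0.064553 + 0.010982 = 0.075535
P80 = (1/0.075535)² = 13.2390² = 175.27 µm

P80 = 175.3 µm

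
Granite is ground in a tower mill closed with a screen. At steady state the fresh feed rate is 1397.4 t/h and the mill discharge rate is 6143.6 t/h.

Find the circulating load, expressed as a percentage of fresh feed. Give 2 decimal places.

Mill node: discharge = fresh + recycle.
R = M − F = 6143.6 − 1397.4 = 4746.2 t/h
CL = 100·R/F = 100·4746.2/1397.4 = 339.65 %

CL = 339.65 %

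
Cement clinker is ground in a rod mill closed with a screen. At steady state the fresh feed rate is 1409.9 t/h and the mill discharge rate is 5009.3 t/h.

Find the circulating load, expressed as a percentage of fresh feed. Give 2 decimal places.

Mill node: discharge = fresh + recycle.
R = M − F = 5009.3 − 1409.9 = 3599.4 t/h
CL = 100·R/F = 100·3599.4/1409.9 = 255.29 %

CL = 255.29 %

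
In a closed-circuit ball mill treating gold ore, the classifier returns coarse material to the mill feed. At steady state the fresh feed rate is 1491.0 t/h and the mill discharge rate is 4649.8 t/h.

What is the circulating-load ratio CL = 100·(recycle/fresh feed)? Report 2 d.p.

CL = 211.86 %

Mill node: discharge = fresh + recycle.
R = M − F = 4649.8 − 1491.0 = 3158.8 t/h
CL = 100·R/F = 100·3158.8/1491.0 = 211.86 %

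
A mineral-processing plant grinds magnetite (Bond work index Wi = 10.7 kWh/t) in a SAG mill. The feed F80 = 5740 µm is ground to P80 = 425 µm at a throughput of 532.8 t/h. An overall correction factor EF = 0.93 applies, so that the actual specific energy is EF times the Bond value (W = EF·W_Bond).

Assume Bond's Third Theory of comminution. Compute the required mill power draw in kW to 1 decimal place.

W = 10 Wi (P80^-0.5 − F80^-0.5)
W = 10·10.7·(1/√425 − 1/√5740) = 10·10.7·(0.035308) = 3.7780 kWh/t
W_actual = 0.93 × 3.7780 = 3.5135 kWh/t
Power = W × throughput = 3.5135 kWh/t × 532.8 t/h = 1872.0 kW

P = 1872.0 kW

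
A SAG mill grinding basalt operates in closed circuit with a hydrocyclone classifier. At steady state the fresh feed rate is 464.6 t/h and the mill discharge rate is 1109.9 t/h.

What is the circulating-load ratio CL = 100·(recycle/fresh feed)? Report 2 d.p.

Discharge = new feed + return, hence
R = M − F = 1109.9 − 464.6 = 645.3 t/h
CL = 100·R/F = 100·645.3/464.6 = 138.89 %

CL = 138.89 %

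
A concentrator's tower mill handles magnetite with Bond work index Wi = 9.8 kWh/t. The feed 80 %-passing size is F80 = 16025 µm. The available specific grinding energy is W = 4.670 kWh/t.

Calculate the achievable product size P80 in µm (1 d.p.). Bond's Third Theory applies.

Bond:  W = 10 Wi (1/√P − 1/√F)
P80^(−½) = W/(10 Wi) + F80^(−½)
  = 4.6700/(10·9.8) + 1/√16025 = 0.047653 + 0.007900 = 0.055553
P80 = (1/0.055553)² = 18.0010² = 324.03 µm

P80 = 324.0 µm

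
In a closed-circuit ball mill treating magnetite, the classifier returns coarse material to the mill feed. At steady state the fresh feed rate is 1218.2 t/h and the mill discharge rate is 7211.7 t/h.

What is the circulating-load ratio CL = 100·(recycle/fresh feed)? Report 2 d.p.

CL = 492.00 %

Mill node: discharge = fresh + recycle.
R = M − F = 7211.7 − 1218.2 = 5993.5 t/h
CL = 100·R/F = 100·5993.5/1218.2 = 492.00 %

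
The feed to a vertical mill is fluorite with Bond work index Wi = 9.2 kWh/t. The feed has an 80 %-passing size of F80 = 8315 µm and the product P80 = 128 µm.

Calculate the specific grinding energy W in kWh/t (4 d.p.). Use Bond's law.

Bond:  W = 10 Wi (1/√P − 1/√F)
1/√128 = 0.088388;  1/√8315 = 0.010967
W = 10·9.2·(0.088388 − 0.010967) = 7.1228 kWh/t

W = 7.1228 kWh/t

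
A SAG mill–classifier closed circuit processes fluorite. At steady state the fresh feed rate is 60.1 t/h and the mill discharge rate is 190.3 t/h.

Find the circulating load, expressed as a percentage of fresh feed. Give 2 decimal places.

M = F + R at steady state, so:
R = M − F = 190.3 − 60.1 = 130.2 t/h
CL = 100·R/F = 100·130.2/60.1 = 216.64 %

CL = 216.64 %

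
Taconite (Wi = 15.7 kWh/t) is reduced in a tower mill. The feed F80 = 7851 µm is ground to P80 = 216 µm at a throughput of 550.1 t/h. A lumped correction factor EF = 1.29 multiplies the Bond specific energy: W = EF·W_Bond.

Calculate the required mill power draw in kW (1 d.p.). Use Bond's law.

P = 6323.2 kW

W = 10 Wi (1/√P80 − 1/√F80)  [Bond]
W = 10·15.7·(1/√216 − 1/√7851) = 10·15.7·(0.056755) = 8.9106 kWh/t
Corrected W = EF·W_Bond = 1.29·8.9106 = 11.4947 kWh/t
P = W·T = 11.4947·550.1 = 6323.2 kW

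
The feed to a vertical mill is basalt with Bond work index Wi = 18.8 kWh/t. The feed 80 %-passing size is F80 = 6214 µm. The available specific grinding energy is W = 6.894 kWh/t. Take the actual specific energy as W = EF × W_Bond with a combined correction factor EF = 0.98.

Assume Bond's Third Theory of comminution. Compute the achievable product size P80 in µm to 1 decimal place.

P80 = 398.3 µm

Bond:  W = 10 Wi (1/√P − 1/√F)
W_Bond = W / EF = 6.894 / 0.98 = 7.0347 kWh/t
P80^-0.5 = F80^-0.5 + W_Bond/(10 Wi)
  = 7.0347/(10·18.8) + 1/√6214 = 0.037419 + 0.012686 = 0.050104
P80 = (1/0.050104)² = 19.9584² = 398.34 µm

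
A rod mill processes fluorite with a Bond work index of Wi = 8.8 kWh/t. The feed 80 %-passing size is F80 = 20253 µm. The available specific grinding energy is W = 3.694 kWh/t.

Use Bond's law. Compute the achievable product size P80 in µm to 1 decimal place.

W = 10·Wi·(P80^(-½) − F80^(-½))
⇒ 1/√P80 = W/(10·Wi) + 1/√F80
  = 3.6940/(10·8.8) + 1/√20253 = 0.041977 + 0.007027 = 0.049004
P80 = (1/0.049004)² = 20.4065² = 416.42 µm

P80 = 416.4 µm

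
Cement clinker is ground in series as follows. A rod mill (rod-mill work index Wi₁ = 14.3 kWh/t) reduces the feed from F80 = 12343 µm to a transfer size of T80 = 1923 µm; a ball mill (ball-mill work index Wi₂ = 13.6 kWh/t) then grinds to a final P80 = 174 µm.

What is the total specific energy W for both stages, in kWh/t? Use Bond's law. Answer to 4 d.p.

W = 9.1826 kWh/t

W_Bond = 10·Wi·(1/√P₈₀ − 1/√F₈₀)
Stage 1 (12343→1923 µm, Wi₁=14.3): W₁ = 10·14.3·(0.022804 − 0.009001) = 1.9738 kWh/t
Stage 2 (1923→174 µm, Wi₂=13.6): W₂ = 10·13.6·(0.075810 − 0.022804) = 7.2088 kWh/t
W = W₁ + W₂ = 1.9738 + 7.2088 = 9.1826 kWh/t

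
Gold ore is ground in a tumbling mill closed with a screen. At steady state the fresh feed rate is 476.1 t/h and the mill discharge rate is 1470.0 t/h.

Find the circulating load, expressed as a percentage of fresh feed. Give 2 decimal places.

M = F + R at steady state, so:
R = M − F = 1470.0 − 476.1 = 993.9 t/h
CL = 100·R/F = 100·993.9/476.1 = 208.76 %

CL = 208.76 %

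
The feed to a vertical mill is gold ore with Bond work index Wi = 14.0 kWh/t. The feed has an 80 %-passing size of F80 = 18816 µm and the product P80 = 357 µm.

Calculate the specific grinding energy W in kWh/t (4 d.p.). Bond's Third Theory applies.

W = 10 Wi (P80^-0.5 − F80^-0.5)
1/√357 = 0.052926;  1/√18816 = 0.007290
W = 10·14.0·(0.052926 − 0.007290) = 6.3890 kWh/t

W = 6.3890 kWh/t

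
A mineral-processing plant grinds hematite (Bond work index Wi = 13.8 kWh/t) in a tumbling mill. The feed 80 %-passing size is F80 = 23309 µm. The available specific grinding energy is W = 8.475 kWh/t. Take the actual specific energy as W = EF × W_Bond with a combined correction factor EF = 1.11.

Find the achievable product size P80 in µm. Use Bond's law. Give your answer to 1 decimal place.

W = 10 Wi / √P80 − 10 Wi / √F80
W_Bond = W / EF = 8.475 / 1.11 = 7.6351 kWh/t
⇒ 1/√P80 = W_Bond/(10·Wi) + 1/√F80
  = 7.6351/(10·13.8) + 1/√23309 = 0.055327 + 0.006550 = 0.061877
P80 = (1/0.061877)² = 16.1611² = 261.18 µm

P80 = 261.2 µm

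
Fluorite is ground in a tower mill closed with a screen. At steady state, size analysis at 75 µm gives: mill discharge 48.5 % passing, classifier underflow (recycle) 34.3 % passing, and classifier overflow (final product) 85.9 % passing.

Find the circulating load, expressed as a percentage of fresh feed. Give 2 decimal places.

Balance %-passing 75 µm (r = R/F):
(1+r)d = ru + o → r = (o−d)/(d−u)
r = (85.9 − 48.5)/(48.5 − 34.3) = 37.4/14.2 = 2.6338
CL = 100·r = 263.38 %

CL = 263.38 %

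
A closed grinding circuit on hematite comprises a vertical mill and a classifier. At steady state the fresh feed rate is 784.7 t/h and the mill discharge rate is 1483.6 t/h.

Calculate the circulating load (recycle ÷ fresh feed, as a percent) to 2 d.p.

Steady state: M = F + R.
R = M − F = 1483.6 − 784.7 = 698.9 t/h
CL = 100·R/F = 100·698.9/784.7 = 89.07 %

CL = 89.07 %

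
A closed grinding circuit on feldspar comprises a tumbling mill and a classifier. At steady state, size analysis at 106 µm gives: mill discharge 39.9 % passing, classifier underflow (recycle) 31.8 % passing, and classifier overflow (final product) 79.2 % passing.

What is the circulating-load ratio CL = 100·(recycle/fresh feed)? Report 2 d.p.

CL = 485.19 %

Let r = R/F. Size balance at 106 µm:
r = (o − d)/(d − u)
r = (79.2 − 39.9)/(39.9 − 31.8) = 39.3/8.1 = 4.8519
CL = 100·r = 485.19 %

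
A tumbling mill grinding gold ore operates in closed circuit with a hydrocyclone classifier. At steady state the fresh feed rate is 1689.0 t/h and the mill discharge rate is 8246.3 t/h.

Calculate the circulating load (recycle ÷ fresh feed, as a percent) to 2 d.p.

CL = 388.24 %

Discharge = new feed + return, hence
R = M − F = 8246.3 − 1689.0 = 6557.3 t/h
CL = 100·R/F = 100·6557.3/1689.0 = 388.24 %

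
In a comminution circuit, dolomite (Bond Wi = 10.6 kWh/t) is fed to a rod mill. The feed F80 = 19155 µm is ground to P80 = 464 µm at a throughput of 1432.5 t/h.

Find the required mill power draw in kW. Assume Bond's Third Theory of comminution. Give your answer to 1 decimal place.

W_Bond = 10·Wi·(1/√P₈₀ − 1/√F₈₀)
W = 10·10.6·(1/√464 − 1/√19155) = 10·10.6·(0.039198) = 4.1550 kWh/t
P = W·T = 4.1550·1432.5 = 5952.1 kW

P = 5952.1 kW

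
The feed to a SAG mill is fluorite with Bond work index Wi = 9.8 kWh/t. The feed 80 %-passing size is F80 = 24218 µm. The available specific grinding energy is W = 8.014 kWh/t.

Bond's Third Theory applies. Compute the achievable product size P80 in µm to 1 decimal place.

W = 10·Wi·(P80^(-½) − F80^(-½))
P80^-0.5 = F80^-0.5 + W/(10 Wi)
  = 8.0140/(10·9.8) + 1/√24218 = 0.081776 + 0.006426 = 0.088201
P80 = (1/0.088201)² = 11.3377² = 128.54 µm

P80 = 128.5 µm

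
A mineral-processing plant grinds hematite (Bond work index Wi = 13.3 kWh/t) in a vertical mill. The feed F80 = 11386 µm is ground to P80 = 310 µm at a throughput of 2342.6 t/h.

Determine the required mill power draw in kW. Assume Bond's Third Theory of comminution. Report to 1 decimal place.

W_Bond = 10·Wi·(1/√P₈₀ − 1/√F₈₀)
W = 10·13.3·(1/√310 − 1/√11386) = 10·13.3·(0.047425) = 6.3075 kWh/t
Mill draw = 6.3075 × 2342.6 = 14775.9 kW

P = 14775.9 kW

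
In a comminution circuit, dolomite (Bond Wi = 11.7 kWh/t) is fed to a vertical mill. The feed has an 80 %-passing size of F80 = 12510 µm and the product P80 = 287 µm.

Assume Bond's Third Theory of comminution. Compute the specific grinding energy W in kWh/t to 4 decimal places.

W = 10 Wi (1/√P80 − 1/√F80)  [Bond]
1/√287 = 0.059028;  1/√12510 = 0.008941
W = 10·11.7·(0.059028 − 0.008941) = 5.8602 kWh/t

W = 5.8602 kWh/t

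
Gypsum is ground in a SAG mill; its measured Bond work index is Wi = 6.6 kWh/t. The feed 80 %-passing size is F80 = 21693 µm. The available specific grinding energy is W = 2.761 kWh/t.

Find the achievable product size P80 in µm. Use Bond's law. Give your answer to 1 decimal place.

P80 = 423.0 µm

W = 10·Wi·(P80^(-½) − F80^(-½))
⇒ 1/√P80 = W/(10·Wi) + 1/√F80
  = 2.7610/(10·6.6) + 1/√21693 = 0.041833 + 0.006790 = 0.048623
P80 = (1/0.048623)² = 20.5665² = 422.98 µm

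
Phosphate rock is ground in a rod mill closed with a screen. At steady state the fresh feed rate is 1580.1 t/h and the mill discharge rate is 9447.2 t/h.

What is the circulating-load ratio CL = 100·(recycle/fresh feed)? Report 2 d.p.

Steady state: M = F + R.
R = M − F = 9447.2 − 1580.1 = 7867.1 t/h
CL = 100·R/F = 100·7867.1/1580.1 = 497.89 %

CL = 497.89 %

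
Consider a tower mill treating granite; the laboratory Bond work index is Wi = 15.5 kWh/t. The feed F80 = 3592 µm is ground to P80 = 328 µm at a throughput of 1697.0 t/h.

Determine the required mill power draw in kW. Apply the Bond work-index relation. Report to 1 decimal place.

P = 10134.9 kW

Bond: W = 10·Wi·(1/√P80 − 1/√F80)
W = 10·15.5·(1/√328 − 1/√3592) = 10·15.5·(0.038531) = 5.9722 kWh/t
P = W·T = 5.9722·1697.0 = 10134.9 kW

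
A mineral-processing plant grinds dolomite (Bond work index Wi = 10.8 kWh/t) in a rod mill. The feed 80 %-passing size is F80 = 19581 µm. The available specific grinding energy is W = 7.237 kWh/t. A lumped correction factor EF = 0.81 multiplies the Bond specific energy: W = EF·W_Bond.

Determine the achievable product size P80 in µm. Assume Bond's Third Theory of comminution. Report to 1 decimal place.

W = 10·Wi·[P80^(−½) − F80^(−½)]
W_Bond = W / EF = 7.237 / 0.81 = 8.9346 kWh/t
P80^-0.5 = F80^-0.5 + W_Bond/(10 Wi)
  = 8.9346/(10·10.8) + 1/√19581 = 0.082727 + 0.007146 = 0.089874
P80 = (1/0.089874)² = 11.1267² = 123.80 µm

P80 = 123.8 µm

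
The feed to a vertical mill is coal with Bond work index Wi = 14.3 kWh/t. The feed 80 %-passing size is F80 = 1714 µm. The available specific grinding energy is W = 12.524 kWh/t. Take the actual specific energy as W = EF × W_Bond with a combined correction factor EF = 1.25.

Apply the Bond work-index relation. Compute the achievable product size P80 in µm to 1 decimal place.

P80 = 112.6 µm

W = 10 Wi (P80^-0.5 − F80^-0.5)
W_Bond = W / EF = 12.524 / 1.25 = 10.0192 kWh/t
⇒ 1/√P80 = W_Bond/(10 Wi) + 1/√F80
  = 10.0192/(10·14.3) + 1/√1714 = 0.070064 + 0.024154 = 0.094219
P80 = (1/0.094219)² = 10.6136² = 112.65 µm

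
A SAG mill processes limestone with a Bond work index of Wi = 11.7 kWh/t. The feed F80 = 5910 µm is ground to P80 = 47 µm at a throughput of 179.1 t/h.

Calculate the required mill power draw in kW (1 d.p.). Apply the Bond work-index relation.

P = 2784.0 kW

W = 10 Wi (1/√P80 − 1/√F80)  [Bond]
W = 10·11.7·(1/√47 − 1/√5910) = 10·11.7·(0.132857) = 15.5443 kWh/t
Mill draw = 15.5443 × 179.1 = 2784.0 kW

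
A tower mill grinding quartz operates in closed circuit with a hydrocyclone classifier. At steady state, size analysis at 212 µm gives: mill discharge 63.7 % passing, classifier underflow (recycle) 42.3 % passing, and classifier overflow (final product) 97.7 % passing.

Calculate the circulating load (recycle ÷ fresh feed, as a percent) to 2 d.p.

Two-product formula at 212 µm:
(1+r)·d = r·u + o ⇒ r = (o−d)/(d−u)
r = (97.7 − 63.7)/(63.7 − 42.3) = 34.0/21.4 = 1.5888
CL = 100·r = 158.88 %

CL = 158.88 %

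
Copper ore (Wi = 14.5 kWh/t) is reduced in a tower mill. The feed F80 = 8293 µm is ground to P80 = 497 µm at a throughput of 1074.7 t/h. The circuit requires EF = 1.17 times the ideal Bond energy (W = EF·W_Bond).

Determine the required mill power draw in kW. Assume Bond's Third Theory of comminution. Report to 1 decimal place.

P = 6176.2 kW

W = 10·Wi·(P80^(-½) − F80^(-½))
W = 10·14.5·(1/√497 − 1/√8293) = 10·14.5·(0.033875) = 4.9119 kWh/t
Corrected W = EF·W_Bond = 1.17·4.9119 = 5.7469 kWh/t
P_mill = W·ṁ = 5.7469·1074.7 = 6176.2 kW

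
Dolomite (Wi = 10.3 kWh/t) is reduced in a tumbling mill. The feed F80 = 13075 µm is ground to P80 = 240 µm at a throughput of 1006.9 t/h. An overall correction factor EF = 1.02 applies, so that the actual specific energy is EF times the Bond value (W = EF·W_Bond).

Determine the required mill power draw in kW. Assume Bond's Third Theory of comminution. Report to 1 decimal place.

P = 5903.3 kW

W = 10 Wi (P80^-0.5 − F80^-0.5)
W = 10·10.3·(1/√240 − 1/√13075) = 10·10.3·(0.055804) = 5.7478 kWh/t
Apply correction: 5.7478 × 1.02 = 5.8628 kWh/t
P = W·T = 5.8628·1006.9 = 5903.3 kW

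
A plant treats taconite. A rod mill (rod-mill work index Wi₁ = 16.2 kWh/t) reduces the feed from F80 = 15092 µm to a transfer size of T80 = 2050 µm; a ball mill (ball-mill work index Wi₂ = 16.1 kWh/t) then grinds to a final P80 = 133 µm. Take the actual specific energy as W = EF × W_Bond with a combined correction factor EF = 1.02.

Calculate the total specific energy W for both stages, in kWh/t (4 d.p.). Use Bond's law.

Bond: W = 10·Wi·(1/√P80 − 1/√F80)
Stage 1 (15092→2050 µm, Wi₁=16.2): W₁ = 10·16.2·(0.022086 − 0.008140) = 2.2593 kWh/t
Stage 2 (2050→133 µm, Wi₂=16.1): W₂ = 10·16.1·(0.086711 − 0.022086) = 10.4046 kWh/t
W = W₁ + W₂ = 2.2593 + 10.4046 = 12.6639 kWh/t
Apply correction: 12.6639 × 1.02 = 12.9171 kWh/t

W = 12.9171 kWh/t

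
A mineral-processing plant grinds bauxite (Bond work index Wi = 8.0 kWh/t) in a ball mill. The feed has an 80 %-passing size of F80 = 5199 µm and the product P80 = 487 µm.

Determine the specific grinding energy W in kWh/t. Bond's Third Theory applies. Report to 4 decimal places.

W = 10 Wi / √P80 − 10 Wi / √F80
1/√487 = 0.045314;  1/√5199 = 0.013869
W = 10·8.0·(0.045314 − 0.013869) = 2.5156 kWh/t

W = 2.5156 kWh/t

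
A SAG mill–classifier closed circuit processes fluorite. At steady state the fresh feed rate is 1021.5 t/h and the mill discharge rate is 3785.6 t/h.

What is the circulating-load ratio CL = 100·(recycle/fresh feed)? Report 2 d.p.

CL = 270.59 %

Steady state: M = F + R.
R = M − F = 3785.6 − 1021.5 = 2764.1 t/h
CL = 100·R/F = 100·2764.1/1021.5 = 270.59 %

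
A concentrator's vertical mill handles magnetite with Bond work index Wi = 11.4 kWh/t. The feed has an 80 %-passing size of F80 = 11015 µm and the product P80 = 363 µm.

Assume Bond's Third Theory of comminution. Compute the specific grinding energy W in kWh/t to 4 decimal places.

W = 10 Wi / √P80 − 10 Wi / √F80
1/√363 = 0.052486;  1/√11015 = 0.009528
W = 10·11.4·(0.052486 − 0.009528) = 4.8972 kWh/t

W = 4.8972 kWh/t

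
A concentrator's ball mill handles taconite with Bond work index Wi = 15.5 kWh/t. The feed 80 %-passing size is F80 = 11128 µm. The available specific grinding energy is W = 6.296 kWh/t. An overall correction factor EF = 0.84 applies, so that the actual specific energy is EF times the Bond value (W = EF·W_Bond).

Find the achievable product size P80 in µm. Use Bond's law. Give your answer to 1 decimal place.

W = 10 Wi (P80^-0.5 − F80^-0.5)
W_Bond = W / EF = 6.296 / 0.84 = 7.4952 kWh/t
⇒ 1/√P80 = W_Bond/(10 Wi) + 1/√F80
  = 7.4952/(10·15.5) + 1/√11128 = 0.048356 + 0.009480 = 0.057836
P80 = (1/0.057836)² = 17.2903² = 298.95 µm

P80 = 299.0 µm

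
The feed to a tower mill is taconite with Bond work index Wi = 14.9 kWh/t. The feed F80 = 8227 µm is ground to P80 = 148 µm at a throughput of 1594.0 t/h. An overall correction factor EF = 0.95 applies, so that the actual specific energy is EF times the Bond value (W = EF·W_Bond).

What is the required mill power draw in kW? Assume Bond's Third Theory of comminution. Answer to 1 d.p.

P = 16059.1 kW

W = 10 Wi (1/√P80 − 1/√F80)  [Bond]
W = 10·14.9·(1/√148 − 1/√8227) = 10·14.9·(0.071174) = 10.6050 kWh/t
Corrected W = EF·W_Bond = 0.95·10.6050 = 10.0747 kWh/t
P_mill = W·ṁ = 10.0747·1594.0 = 16059.1 kW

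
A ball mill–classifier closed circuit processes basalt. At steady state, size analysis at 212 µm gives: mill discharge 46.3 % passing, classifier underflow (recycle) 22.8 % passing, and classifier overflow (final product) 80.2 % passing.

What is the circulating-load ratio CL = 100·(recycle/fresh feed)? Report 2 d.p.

CL = 144.26 %

Balance %-passing 212 µm (r = R/F):
d + r·d = r·u + o → r(d−u) = o−d
r = (80.2 − 46.3)/(46.3 − 22.8) = 33.9/23.5 = 1.4426
CL = 100·r = 144.26 %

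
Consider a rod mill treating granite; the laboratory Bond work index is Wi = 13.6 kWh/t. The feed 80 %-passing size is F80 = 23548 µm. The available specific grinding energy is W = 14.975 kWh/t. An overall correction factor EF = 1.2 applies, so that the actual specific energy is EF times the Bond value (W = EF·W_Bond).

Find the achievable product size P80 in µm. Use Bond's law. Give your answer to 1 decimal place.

W = 10 Wi (1/√P80 − 1/√F80)  [Bond]
W_Bond = W / EF = 14.975 / 1.2 = 12.4792 kWh/t
P80^-0.5 = F80^-0.5 + W_Bond/(10 Wi)
  = 12.4792/(10·13.6) + 1/√23548 = 0.091759 + 0.006517 = 0.098275
P80 = (1/0.098275)² = 10.1755² = 103.54 µm

P80 = 103.5 µm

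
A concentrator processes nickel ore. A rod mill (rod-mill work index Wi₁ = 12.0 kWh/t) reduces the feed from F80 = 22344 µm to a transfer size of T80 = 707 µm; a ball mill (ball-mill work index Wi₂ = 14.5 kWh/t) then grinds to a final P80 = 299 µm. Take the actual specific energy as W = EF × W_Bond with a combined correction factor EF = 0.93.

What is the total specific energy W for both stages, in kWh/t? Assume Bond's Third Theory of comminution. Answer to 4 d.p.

W = 10 Wi (P80^-0.5 − F80^-0.5)
Stage 1 (22344→707 µm, Wi₁=12.0): W₁ = 10·12.0·(0.037609 − 0.006690) = 3.7103 kWh/t
Stage 2 (707→299 µm, Wi₂=14.5): W₂ = 10·14.5·(0.057831 − 0.037609) = 2.9323 kWh/t
W = W₁ + W₂ = 3.7103 + 2.9323 = 6.6426 kWh/t
With EF = 0.93: W = 6.6426·0.93 = 6.1776 kWh/t

W = 6.1776 kWh/t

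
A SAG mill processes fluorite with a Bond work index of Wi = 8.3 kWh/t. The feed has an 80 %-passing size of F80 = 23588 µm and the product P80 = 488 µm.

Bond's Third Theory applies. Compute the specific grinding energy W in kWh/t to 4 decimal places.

W = 3.2168 kWh/t

W = 10·Wi·(P80^(-½) − F80^(-½))
1/√488 = 0.045268;  1/√23588 = 0.006511
W = 10·8.3·(0.045268 − 0.006511) = 3.2168 kWh/t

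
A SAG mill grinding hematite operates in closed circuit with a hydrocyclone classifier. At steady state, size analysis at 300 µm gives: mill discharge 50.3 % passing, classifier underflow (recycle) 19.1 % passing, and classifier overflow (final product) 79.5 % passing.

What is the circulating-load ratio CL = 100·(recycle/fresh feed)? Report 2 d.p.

CL = 93.59 %

Let r = R/F. Size balance at 300 µm:
Fd + Rd = Ru + Fo ⇒ R/F = (o−d)/(d−u)
r = (79.5 − 50.3)/(50.3 − 19.1) = 29.2/31.2 = 0.9359
CL = 100·r = 93.59 %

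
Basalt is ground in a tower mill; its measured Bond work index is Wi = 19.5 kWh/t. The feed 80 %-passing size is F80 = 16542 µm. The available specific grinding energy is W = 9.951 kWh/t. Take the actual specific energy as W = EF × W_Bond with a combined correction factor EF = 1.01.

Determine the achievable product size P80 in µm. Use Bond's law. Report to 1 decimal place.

P80 = 294.2 µm

W = 10·Wi·(P80^(-½) − F80^(-½))
W_Bond = W / EF = 9.951 / 1.01 = 9.8525 kWh/t
P80^-0.5 = F80^-0.5 + W_Bond/(10 Wi)
  = 9.8525/(10·19.5) + 1/√16542 = 0.050526 + 0.007775 = 0.058301
P80 = (1/0.058301)² = 17.1525² = 294.21 µm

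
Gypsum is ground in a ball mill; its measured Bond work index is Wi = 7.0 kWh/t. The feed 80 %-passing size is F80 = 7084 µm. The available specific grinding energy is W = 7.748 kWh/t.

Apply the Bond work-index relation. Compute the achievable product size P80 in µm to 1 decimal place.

Bond: W = 10·Wi·(1/√P80 − 1/√F80)
⇒ 1/√P80 = W/(10 Wi) + 1/√F80
  = 7.7480/(10·7.0) + 1/√7084 = 0.110686 + 0.011881 = 0.122567
P80 = (1/0.122567)² = 8.1588² = 66.57 µm

P80 = 66.6 µm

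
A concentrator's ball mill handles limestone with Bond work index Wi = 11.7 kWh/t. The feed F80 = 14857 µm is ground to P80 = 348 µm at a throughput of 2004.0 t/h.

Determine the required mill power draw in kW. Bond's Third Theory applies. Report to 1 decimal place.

P = 10645.2 kW

Bond:  W = 10 Wi (1/√P − 1/√F)
W = 10·11.7·(1/√348 − 1/√14857) = 10·11.7·(0.045401) = 5.3120 kWh/t
P_mill = W·ṁ = 5.3120·2004.0 = 10645.2 kW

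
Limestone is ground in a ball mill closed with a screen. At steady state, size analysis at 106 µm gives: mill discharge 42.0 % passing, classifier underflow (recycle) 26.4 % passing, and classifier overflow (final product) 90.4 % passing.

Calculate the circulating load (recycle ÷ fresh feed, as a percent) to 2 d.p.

CL = 310.26 %

Mass balance on the −106 µm fraction:
r = (o − d)/(d − u)
r = (90.4 − 42.0)/(42.0 − 26.4) = 48.4/15.6 = 3.1026
CL = 100·r = 310.26 %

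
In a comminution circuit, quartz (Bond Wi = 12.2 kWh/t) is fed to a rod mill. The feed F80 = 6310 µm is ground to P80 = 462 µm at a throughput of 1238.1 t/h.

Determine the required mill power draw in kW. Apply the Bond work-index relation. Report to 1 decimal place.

P = 5125.9 kW

W = 10 Wi (1/√P80 − 1/√F80)  [Bond]
W = 10·12.2·(1/√462 − 1/√6310) = 10·12.2·(0.033935) = 4.1401 kWh/t
Power = W × throughput = 4.1401 kWh/t × 1238.1 t/h = 5125.9 kW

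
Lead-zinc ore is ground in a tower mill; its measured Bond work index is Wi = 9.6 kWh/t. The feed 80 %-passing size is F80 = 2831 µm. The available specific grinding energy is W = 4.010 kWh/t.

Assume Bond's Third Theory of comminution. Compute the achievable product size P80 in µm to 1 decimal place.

W = 10 Wi (1/√P80 − 1/√F80)  [Bond]
P80^(−½) = W/(10 Wi) + F80^(−½)
  = 4.0100/(10·9.6) + 1/√2831 = 0.041771 + 0.018794 = 0.060565
P80 = (1/0.060565)² = 16.5111² = 272.62 µm

P80 = 272.6 µm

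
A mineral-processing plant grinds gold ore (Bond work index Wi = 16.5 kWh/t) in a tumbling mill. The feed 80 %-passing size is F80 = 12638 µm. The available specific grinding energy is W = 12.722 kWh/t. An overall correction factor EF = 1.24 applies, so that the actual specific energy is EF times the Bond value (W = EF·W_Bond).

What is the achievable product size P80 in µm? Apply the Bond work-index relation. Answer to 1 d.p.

P80 = 198.0 µm

W = 10 Wi (1/√P80 − 1/√F80)  [Bond]
W_Bond = W / EF = 12.722 / 1.24 = 10.2597 kWh/t
⇒ 1/√P80 = W_Bond/(10·Wi) + 1/√F80
  = 10.2597/(10·16.5) + 1/√12638 = 0.062180 + 0.008895 = 0.071075
P80 = (1/0.071075)² = 14.0696² = 197.95 µm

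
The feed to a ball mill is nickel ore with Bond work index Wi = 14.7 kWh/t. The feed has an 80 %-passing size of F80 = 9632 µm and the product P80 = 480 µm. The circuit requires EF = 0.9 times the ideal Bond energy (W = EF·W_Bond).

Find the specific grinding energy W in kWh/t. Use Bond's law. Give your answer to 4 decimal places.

W = 4.6906 kWh/t

W = 10·Wi·[P80^(−½) − F80^(−½)]
1/√480 = 0.045644;  1/√9632 = 0.010189
W = 10·14.7·(0.045644 − 0.010189) = 5.2118 kWh/t
With EF = 0.9: W = 5.2118·0.9 = 4.6906 kWh/t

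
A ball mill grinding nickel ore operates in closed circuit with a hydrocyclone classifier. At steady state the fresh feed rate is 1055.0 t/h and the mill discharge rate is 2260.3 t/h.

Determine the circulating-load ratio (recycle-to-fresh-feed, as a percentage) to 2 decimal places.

Mill node: discharge = fresh + recycle.
R = M − F = 2260.3 − 1055.0 = 1205.3 t/h
CL = 100·R/F = 100·1205.3/1055.0 = 114.25 %

CL = 114.25 %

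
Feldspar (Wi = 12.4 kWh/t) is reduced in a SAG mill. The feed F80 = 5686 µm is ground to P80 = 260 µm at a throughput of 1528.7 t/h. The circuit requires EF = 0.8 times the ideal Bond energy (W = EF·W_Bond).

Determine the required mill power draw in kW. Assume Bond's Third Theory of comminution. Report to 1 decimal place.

W = 10·Wi·(P80^(-½) − F80^(-½))
W = 10·12.4·(1/√260 − 1/√5686) = 10·12.4·(0.048756) = 6.0457 kWh/t
With EF = 0.8: W = 6.0457·0.8 = 4.8366 kWh/t
P_mill = W·ṁ = 4.8366·1528.7 = 7393.7 kW

P = 7393.7 kW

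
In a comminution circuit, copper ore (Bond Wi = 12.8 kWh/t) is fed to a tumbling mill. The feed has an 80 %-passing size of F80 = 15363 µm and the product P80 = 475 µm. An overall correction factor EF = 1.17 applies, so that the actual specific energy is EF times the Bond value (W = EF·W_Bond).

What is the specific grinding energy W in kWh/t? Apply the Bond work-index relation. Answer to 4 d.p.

W = 5.6632 kWh/t

W = 10 Wi (1/√P80 − 1/√F80)  [Bond]
1/√475 = 0.045883;  1/√15363 = 0.008068
W = 10·12.8·(0.045883 − 0.008068) = 4.8403 kWh/t
Apply correction: 4.8403 × 1.17 = 5.6632 kWh/t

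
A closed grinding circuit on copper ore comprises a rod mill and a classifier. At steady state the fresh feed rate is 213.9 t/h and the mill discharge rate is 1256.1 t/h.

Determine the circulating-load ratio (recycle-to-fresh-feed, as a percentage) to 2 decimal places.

Mill node: discharge = fresh + recycle.
R = M − F = 1256.1 − 213.9 = 1042.2 t/h
CL = 100·R/F = 100·1042.2/213.9 = 487.24 %

CL = 487.24 %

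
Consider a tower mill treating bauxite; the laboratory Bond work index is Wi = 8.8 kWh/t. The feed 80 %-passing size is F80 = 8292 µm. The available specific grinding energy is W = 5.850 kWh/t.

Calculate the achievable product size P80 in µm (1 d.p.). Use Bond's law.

P80 = 166.7 µm

W_Bond = 10·Wi·(1/√P₈₀ − 1/√F₈₀)
⇒ 1/√P80 = W/(10 Wi) + 1/√F80
  = 5.8500/(10·8.8) + 1/√8292 = 0.066477 + 0.010982 = 0.077459
P80 = (1/0.077459)² = 12.9101² = 166.67 µm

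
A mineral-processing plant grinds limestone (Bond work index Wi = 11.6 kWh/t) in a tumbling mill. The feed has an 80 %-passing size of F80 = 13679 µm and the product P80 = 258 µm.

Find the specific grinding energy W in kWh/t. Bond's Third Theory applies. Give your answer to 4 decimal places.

W = 10 Wi (1/√P80 − 1/√F80)  [Bond]
1/√258 = 0.062257;  1/√13679 = 0.008550
W = 10·11.6·(0.062257 − 0.008550) = 6.2300 kWh/t

W = 6.2300 kWh/t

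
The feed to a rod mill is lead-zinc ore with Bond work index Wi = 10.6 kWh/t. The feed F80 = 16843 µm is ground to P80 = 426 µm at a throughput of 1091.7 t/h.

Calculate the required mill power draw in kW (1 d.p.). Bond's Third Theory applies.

P = 4715.0 kW

Bond: W = 10·Wi·(1/√P80 − 1/√F80)
W = 10·10.6·(1/√426 − 1/√16843) = 10·10.6·(0.040745) = 4.3190 kWh/t
Power = W × throughput = 4.3190 kWh/t × 1091.7 t/h = 4715.0 kW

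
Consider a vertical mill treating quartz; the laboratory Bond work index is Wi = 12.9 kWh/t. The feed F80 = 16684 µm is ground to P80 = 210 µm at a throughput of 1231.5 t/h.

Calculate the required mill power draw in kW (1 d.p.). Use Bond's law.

W = 10 Wi / √P80 − 10 Wi / √F80
W = 10·12.9·(1/√210 − 1/√16684) = 10·12.9·(0.061265) = 7.9031 kWh/t
P_mill = W·ṁ = 7.9031·1231.5 = 9732.7 kW

P = 9732.7 kW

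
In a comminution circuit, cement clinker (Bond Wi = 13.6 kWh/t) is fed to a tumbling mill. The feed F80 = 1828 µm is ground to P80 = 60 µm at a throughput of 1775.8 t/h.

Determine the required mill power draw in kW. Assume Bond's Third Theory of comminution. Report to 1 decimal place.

W = 10 Wi (P80^-0.5 − F80^-0.5)
W = 10·13.6·(1/√60 − 1/√1828) = 10·13.6·(0.105710) = 14.3766 kWh/t
Power = W × throughput = 14.3766 kWh/t × 1775.8 t/h = 25530.0 kW

P = 25530.0 kW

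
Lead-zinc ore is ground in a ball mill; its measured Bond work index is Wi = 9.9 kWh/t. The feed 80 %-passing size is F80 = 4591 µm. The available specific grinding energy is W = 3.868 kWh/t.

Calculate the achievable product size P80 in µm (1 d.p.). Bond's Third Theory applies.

W = 10·Wi·(P80^(-½) − F80^(-½))
⇒ 1/√P80 = W/(10·Wi) + 1/√F80
  = 3.8680/(10·9.9) + 1/√4591 = 0.039071 + 0.014759 = 0.053829
P80 = (1/0.053829)² = 18.5772² = 345.11 µm

P80 = 345.1 µm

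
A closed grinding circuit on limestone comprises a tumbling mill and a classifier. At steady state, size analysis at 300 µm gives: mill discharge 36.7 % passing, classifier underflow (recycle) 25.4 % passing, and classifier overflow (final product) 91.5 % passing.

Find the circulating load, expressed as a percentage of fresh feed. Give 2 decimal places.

CL = 484.96 %

Balance %-passing 300 µm (r = R/F):
(1+r)·d = r·u + o ⇒ r = (o−d)/(d−u)
r = (91.5 − 36.7)/(36.7 − 25.4) = 54.8/11.3 = 4.8496
CL = 100·r = 484.96 %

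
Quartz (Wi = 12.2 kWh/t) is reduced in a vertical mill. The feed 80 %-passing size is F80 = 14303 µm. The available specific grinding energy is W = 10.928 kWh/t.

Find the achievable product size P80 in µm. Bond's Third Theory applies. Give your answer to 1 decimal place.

W = 10·Wi·[P80^(−½) − F80^(−½)]
⇒ 1/√P80 = W/(10·Wi) + 1/√F80
  = 10.9280/(10·12.2) + 1/√14303 = 0.089574 + 0.008362 = 0.097935
P80 = (1/0.097935)² = 10.2108² = 104.26 µm

P80 = 104.3 µm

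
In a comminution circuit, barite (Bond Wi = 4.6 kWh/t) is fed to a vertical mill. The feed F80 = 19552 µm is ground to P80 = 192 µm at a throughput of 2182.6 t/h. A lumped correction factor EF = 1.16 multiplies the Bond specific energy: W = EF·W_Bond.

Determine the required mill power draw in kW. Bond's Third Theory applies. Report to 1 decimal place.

P = 7572.1 kW

Bond:  W = 10 Wi (1/√P − 1/√F)
W = 10·4.6·(1/√192 − 1/√19552) = 10·4.6·(0.065017) = 2.9908 kWh/t
Apply correction: 2.9908 × 1.16 = 3.4693 kWh/t
P = W·T = 3.4693·2182.6 = 7572.1 kW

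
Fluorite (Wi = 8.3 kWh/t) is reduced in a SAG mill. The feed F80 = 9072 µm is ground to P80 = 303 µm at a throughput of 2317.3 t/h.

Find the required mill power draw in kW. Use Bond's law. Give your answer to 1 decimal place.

P = 9030.1 kW

W = 10 Wi (P80^-0.5 − F80^-0.5)
W = 10·8.3·(1/√303 − 1/√9072) = 10·8.3·(0.046949) = 3.8968 kWh/t
Mill draw = 3.8968 × 2317.3 = 9030.1 kW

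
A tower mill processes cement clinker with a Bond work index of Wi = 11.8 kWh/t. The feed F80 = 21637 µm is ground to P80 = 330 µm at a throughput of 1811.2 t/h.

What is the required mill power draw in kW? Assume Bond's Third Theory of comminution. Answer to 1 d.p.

P = 10312.0 kW

W = 10 Wi (P80^-0.5 − F80^-0.5)
W = 10·11.8·(1/√330 − 1/√21637) = 10·11.8·(0.048250) = 5.6935 kWh/t
P = W·T = 5.6935·1811.2 = 10312.0 kW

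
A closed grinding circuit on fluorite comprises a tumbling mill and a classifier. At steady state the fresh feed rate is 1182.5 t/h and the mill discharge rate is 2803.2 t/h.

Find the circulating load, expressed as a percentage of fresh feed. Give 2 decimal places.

CL = 137.06 %

M = F + R at steady state, so:
R = M − F = 2803.2 − 1182.5 = 1620.7 t/h
CL = 100·R/F = 100·1620.7/1182.5 = 137.06 %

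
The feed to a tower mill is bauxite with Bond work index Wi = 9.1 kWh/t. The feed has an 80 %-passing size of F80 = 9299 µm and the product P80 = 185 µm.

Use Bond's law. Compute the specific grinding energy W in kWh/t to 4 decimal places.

W = 5.7468 kWh/t

W = 10 Wi / √P80 − 10 Wi / √F80
1/√185 = 0.073521;  1/√9299 = 0.010370
W = 10·9.1·(0.073521 − 0.010370) = 5.7468 kWh/t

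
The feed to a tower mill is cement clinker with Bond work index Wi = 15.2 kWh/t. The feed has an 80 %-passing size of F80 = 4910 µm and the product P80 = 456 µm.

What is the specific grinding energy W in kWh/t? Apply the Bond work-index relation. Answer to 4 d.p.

W = 4.9488 kWh/t

W = 10·Wi·(P80^(-½) − F80^(-½))
1/√456 = 0.046829;  1/√4910 = 0.014271
W = 10·15.2·(0.046829 − 0.014271) = 4.9488 kWh/t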